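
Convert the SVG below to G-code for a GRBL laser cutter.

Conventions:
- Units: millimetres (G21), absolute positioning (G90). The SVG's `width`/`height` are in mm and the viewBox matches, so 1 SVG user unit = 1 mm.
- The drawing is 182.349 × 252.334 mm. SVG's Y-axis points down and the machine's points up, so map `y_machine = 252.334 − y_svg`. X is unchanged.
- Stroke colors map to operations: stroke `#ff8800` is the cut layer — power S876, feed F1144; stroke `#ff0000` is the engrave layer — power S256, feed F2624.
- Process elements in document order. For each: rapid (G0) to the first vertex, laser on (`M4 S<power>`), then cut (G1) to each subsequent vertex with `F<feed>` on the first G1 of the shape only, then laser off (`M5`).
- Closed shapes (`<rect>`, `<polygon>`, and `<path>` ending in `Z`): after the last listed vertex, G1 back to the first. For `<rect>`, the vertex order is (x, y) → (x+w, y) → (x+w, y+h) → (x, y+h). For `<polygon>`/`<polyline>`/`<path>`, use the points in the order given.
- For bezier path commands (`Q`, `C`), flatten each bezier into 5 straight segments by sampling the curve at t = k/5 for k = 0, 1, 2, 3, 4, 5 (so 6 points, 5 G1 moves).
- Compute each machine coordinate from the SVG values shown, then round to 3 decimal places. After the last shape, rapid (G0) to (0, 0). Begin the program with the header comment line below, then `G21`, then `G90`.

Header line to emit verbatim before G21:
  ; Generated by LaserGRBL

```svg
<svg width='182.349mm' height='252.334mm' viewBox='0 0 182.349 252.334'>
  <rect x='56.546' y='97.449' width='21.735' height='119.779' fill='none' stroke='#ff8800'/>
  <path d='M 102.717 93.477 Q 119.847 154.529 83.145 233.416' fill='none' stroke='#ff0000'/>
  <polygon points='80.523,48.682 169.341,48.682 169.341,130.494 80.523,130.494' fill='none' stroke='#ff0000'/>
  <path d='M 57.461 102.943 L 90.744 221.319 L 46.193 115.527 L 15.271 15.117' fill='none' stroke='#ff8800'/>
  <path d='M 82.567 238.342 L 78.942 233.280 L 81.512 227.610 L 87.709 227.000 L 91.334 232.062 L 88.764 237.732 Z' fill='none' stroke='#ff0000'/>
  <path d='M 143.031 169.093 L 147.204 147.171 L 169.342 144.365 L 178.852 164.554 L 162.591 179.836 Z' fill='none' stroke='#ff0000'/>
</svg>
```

1 u = 1 mm; y_m = 252.334 − y.

[1] `<rect>` rectangle, #ff8800→cut S876 F1144: (56.546,154.885) → (78.281,154.885) → (78.281,35.106) → (56.546,35.106) → (56.546,154.885) (closed)

[2] `<path>` quadratic bezier, #ff0000→engrave S256 F2624: (102.717,158.857) → (107.416,133.723) → (107.808,107.162) → (103.893,79.174) → (95.673,49.759) → (83.145,18.918)

[3] `<polygon>` rectangle, #ff0000→engrave S256 F2624: (80.523,203.652) → (169.341,203.652) → (169.341,121.840) → (80.523,121.840) → (80.523,203.652) (closed)

[4] `<path>` open polyline, #ff8800→cut S876 F1144: (57.461,149.391) → (90.744,31.015) → (46.193,136.807) → (15.271,237.217)

[5] `<path>` regular polygon, #ff0000→engrave S256 F2624: (82.567,13.992) → (78.942,19.054) → (81.512,24.724) → (87.709,25.334) → (91.334,20.272) → (88.764,14.602) → (82.567,13.992) (closed)

[6] `<path>` regular polygon, #ff0000→engrave S256 F2624: (143.031,83.241) → (147.204,105.163) → (169.342,107.969) → (178.852,87.780) → (162.591,72.498) → (143.031,83.241) (closed)

; Generated by LaserGRBL
G21
G90
G0 X56.546 Y154.885
M4 S876
G1 X78.281 Y154.885 F1144
G1 X78.281 Y35.106
G1 X56.546 Y35.106
G1 X56.546 Y154.885
M5
G0 X102.717 Y158.857
M4 S256
G1 X107.416 Y133.723 F2624
G1 X107.808 Y107.162
G1 X103.893 Y79.174
G1 X95.673 Y49.759
G1 X83.145 Y18.918
M5
G0 X80.523 Y203.652
M4 S256
G1 X169.341 Y203.652 F2624
G1 X169.341 Y121.840
G1 X80.523 Y121.840
G1 X80.523 Y203.652
M5
G0 X57.461 Y149.391
M4 S876
G1 X90.744 Y31.015 F1144
G1 X46.193 Y136.807
G1 X15.271 Y237.217
M5
G0 X82.567 Y13.992
M4 S256
G1 X78.942 Y19.054 F2624
G1 X81.512 Y24.724
G1 X87.709 Y25.334
G1 X91.334 Y20.272
G1 X88.764 Y14.602
G1 X82.567 Y13.992
M5
G0 X143.031 Y83.241
M4 S256
G1 X147.204 Y105.163 F2624
G1 X169.342 Y107.969
G1 X178.852 Y87.780
G1 X162.591 Y72.498
G1 X143.031 Y83.241
M5
G0 X0.000 Y0.000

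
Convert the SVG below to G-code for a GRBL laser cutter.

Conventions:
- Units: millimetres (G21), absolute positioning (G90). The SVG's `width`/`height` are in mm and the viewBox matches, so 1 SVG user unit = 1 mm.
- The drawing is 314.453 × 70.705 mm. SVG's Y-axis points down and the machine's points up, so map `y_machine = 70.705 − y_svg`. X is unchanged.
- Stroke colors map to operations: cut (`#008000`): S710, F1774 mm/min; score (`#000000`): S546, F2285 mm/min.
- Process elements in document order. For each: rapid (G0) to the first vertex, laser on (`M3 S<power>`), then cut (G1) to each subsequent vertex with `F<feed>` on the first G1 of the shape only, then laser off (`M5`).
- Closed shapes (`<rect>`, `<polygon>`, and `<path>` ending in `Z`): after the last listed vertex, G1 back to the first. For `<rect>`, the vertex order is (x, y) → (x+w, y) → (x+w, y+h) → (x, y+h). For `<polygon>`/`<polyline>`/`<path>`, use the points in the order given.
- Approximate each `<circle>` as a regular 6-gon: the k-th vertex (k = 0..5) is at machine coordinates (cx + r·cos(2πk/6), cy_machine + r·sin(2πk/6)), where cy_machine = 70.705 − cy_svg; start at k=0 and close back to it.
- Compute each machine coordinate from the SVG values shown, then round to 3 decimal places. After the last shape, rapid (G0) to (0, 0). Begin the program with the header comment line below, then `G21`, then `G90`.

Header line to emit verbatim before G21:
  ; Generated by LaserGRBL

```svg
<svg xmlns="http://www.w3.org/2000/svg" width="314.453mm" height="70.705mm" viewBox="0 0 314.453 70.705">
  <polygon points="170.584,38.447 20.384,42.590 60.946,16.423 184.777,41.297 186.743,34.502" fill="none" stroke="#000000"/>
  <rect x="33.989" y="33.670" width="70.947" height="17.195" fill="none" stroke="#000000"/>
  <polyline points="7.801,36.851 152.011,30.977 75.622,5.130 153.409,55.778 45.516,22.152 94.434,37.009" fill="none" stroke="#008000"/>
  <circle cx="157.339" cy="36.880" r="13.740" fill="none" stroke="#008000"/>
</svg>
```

; Generated by LaserGRBL
G21
G90
G0 X170.584 Y32.258
M3 S546
G1 X20.384 Y28.115 F2285
G1 X60.946 Y54.282
G1 X184.777 Y29.408
G1 X186.743 Y36.203
G1 X170.584 Y32.258
M5
G0 X33.989 Y37.035
M3 S546
G1 X104.936 Y37.035 F2285
G1 X104.936 Y19.840
G1 X33.989 Y19.840
G1 X33.989 Y37.035
M5
G0 X7.801 Y33.854
M3 S710
G1 X152.011 Y39.728 F1774
G1 X75.622 Y65.575
G1 X153.409 Y14.927
G1 X45.516 Y48.553
G1 X94.434 Y33.696
M5
G0 X171.079 Y33.825
M3 S710
G1 X164.209 Y45.724 F1774
G1 X150.469 Y45.724
G1 X143.599 Y33.825
G1 X150.469 Y21.926
G1 X164.209 Y21.926
G1 X171.079 Y33.825
M5
G0 X0.000 Y0.000

1 u = 1 mm; y_m = 70.705 − y.

[1] `<polygon>` closed polygon, #000000→score S546 F2285: (170.584,32.258) → (20.384,28.115) → (60.946,54.282) → (184.777,29.408) → (186.743,36.203) → (170.584,32.258) (closed)

[2] `<rect>` rectangle, #000000→score S546 F2285: (33.989,37.035) → (104.936,37.035) → (104.936,19.840) → (33.989,19.840) → (33.989,37.035) (closed)

[3] `<polyline>` open polyline, #008000→cut S710 F1774: (7.801,33.854) → (152.011,39.728) → (75.622,65.575) → (153.409,14.927) → (45.516,48.553) → (94.434,33.696)

[4] `<circle>` circle, #008000→cut S710 F1774: (171.079,33.825) → (164.209,45.724) → (150.469,45.724) → (143.599,33.825) → (150.469,21.926) → (164.209,21.926) → (171.079,33.825) (closed)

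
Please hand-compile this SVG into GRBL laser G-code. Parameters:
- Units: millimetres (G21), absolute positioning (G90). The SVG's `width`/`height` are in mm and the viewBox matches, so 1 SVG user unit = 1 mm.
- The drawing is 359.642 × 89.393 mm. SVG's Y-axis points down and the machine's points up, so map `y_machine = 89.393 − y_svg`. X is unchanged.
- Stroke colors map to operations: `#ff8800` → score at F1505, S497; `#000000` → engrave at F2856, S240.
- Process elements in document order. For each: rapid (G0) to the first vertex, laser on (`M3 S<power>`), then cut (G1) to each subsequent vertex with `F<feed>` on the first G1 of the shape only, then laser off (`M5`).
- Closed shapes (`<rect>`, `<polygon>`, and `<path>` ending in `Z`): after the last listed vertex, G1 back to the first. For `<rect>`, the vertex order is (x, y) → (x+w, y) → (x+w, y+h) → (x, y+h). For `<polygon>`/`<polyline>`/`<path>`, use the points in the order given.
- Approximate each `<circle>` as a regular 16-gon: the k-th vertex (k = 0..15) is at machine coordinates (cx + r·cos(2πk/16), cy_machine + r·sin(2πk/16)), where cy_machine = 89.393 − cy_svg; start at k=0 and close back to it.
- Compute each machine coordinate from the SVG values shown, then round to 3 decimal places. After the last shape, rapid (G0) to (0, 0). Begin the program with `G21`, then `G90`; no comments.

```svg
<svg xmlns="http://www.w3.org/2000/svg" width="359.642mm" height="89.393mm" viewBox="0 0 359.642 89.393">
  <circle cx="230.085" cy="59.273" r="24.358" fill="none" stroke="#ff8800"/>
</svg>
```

1 u = 1 mm; y_m = 89.393 − y.

[1] `<circle>` circle, #ff8800→score S497 F1505: (254.443,30.120) → (252.589,39.441) → (247.309,47.344) → (239.406,52.624) → (230.085,54.478) → (220.764,52.624) → (212.861,47.344) → (207.581,39.441) → (205.727,30.120) → (207.581,20.799) → (212.861,12.896) → (220.764,7.616) → (230.085,5.762) → (239.406,7.616) → (247.309,12.896) → (252.589,20.799) → (254.443,30.120) (closed)

G21
G90
G0 X254.443 Y30.120
M3 S497
G1 X252.589 Y39.441 F1505
G1 X247.309 Y47.344
G1 X239.406 Y52.624
G1 X230.085 Y54.478
G1 X220.764 Y52.624
G1 X212.861 Y47.344
G1 X207.581 Y39.441
G1 X205.727 Y30.120
G1 X207.581 Y20.799
G1 X212.861 Y12.896
G1 X220.764 Y7.616
G1 X230.085 Y5.762
G1 X239.406 Y7.616
G1 X247.309 Y12.896
G1 X252.589 Y20.799
G1 X254.443 Y30.120
M5
G0 X0.000 Y0.000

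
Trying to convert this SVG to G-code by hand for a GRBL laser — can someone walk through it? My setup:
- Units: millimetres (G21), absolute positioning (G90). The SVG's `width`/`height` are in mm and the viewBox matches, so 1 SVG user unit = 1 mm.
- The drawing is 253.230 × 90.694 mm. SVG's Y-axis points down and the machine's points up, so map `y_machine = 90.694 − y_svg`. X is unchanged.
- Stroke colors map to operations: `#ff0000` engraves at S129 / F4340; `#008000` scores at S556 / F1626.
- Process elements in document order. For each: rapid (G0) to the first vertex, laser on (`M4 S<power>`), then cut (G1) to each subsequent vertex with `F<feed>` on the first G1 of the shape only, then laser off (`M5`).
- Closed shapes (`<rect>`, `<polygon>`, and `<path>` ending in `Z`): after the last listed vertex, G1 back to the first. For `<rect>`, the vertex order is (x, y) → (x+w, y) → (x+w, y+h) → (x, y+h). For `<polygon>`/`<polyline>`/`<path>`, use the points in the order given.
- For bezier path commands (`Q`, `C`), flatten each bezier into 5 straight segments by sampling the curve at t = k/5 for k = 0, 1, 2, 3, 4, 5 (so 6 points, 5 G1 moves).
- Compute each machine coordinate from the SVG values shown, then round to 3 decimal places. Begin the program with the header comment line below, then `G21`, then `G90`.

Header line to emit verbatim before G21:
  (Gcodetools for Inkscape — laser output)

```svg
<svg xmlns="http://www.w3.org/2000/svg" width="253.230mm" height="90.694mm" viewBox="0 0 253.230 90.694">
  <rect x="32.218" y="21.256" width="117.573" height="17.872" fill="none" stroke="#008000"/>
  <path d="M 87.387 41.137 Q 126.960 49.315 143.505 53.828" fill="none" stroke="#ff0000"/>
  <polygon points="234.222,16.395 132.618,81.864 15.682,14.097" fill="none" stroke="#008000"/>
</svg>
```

Since the viewBox matches the mm dimensions, user units are millimetres directly. The only transform is the Y-flip y_m = 90.694 − y_svg.

Shape 1 is a rectangle drawn with `<rect>`. Its stroke #008000 means score at S556, F1626. After flipping Y the toolpath is (32.218,69.438) → (149.791,69.438) → (149.791,51.566) → (32.218,51.566) → (32.218,69.438), returning to the start.

Shape 2 is a quadratic bezier drawn with `<path>`. Its stroke #ff0000 means engrave at S129, F4340. After flipping Y the toolpath is (87.387,49.557) → (102.295,46.432) → (115.361,43.601) → (126.585,41.063) → (135.966,38.818) → (143.505,36.866).

Shape 3 is a closed polygon drawn with `<polygon>`. Its stroke #008000 means score at S556, F1626. After flipping Y the toolpath is (234.222,74.299) → (132.618,8.830) → (15.682,76.597) → (234.222,74.299), returning to the start.

(Gcodetools for Inkscape — laser output)
G21
G90
G0 X32.218 Y69.438
M4 S556
G1 X149.791 Y69.438 F1626
G1 X149.791 Y51.566
G1 X32.218 Y51.566
G1 X32.218 Y69.438
M5
G0 X87.387 Y49.557
M4 S129
G1 X102.295 Y46.432 F4340
G1 X115.361 Y43.601
G1 X126.585 Y41.063
G1 X135.966 Y38.818
G1 X143.505 Y36.866
M5
G0 X234.222 Y74.299
M4 S556
G1 X132.618 Y8.830 F1626
G1 X15.682 Y76.597
G1 X234.222 Y74.299
M5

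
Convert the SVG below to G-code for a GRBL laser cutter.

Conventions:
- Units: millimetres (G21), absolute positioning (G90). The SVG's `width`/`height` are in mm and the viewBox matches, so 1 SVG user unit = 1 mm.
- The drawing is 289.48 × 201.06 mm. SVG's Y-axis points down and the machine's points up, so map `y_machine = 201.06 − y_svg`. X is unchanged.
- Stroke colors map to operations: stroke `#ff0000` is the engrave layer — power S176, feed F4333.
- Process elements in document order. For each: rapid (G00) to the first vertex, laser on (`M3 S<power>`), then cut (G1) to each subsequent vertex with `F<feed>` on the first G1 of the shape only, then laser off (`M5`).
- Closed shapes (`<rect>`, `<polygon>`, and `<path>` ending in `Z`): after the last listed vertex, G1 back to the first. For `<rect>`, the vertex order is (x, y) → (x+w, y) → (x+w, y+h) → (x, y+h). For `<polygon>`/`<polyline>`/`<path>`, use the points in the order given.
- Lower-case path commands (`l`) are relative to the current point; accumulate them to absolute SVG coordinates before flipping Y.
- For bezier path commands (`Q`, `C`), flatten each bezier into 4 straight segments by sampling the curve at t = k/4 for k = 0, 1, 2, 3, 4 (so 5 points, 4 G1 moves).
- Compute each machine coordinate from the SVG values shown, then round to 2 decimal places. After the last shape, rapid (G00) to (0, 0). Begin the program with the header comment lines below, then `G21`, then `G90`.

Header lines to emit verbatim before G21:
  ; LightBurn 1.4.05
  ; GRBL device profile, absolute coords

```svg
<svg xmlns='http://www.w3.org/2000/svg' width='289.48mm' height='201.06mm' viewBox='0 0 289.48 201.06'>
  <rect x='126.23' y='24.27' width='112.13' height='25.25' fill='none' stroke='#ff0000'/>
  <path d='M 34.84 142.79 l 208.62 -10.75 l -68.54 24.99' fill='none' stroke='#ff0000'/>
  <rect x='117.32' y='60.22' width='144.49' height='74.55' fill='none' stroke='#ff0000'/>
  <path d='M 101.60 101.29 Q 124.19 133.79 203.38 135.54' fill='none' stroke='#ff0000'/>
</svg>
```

; LightBurn 1.4.05
; GRBL device profile, absolute coords
G21
G90
G00 X126.23 Y176.79
M3 S176
G1 X238.36 Y176.79 F4333
G1 X238.36 Y151.54
G1 X126.23 Y151.54
G1 X126.23 Y176.79
M5
G00 X34.84 Y58.27
M3 S176
G1 X243.46 Y69.02 F4333
G1 X174.92 Y44.03
M5
G00 X117.32 Y140.84
M3 S176
G1 X261.81 Y140.84 F4333
G1 X261.81 Y66.29
G1 X117.32 Y66.29
G1 X117.32 Y140.84
M5
G00 X101.60 Y99.77
M3 S176
G1 X116.43 Y85.44 F4333
G1 X138.34 Y74.96
G1 X167.32 Y68.32
G1 X203.38 Y65.52
M5
G00 X0.00 Y0.00

viewBox `0 0 289.48 201.06` with mm width/height → 1 unit = 1 mm. Flip: y_m = 201.06 − y_svg.

**Shape 1** — `<rect>` rectangle, stroke `#ff0000` → engrave (S176, F4333). Machine vertices: (126.23,176.79) → (238.36,176.79) → (238.36,151.54) → (126.23,151.54) → (126.23,176.79). Closed: final G1 returns to the first vertex.

**Shape 2** — `<path>` open polyline, stroke `#ff0000` → engrave (S176, F4333). Machine vertices: (34.84,58.27) → (243.46,69.02) → (174.92,44.03). Open path.

**Shape 3** — `<rect>` rectangle, stroke `#ff0000` → engrave (S176, F4333). Machine vertices: (117.32,140.84) → (261.81,140.84) → (261.81,66.29) → (117.32,66.29) → (117.32,140.84). Closed: final G1 returns to the first vertex.

**Shape 4** — `<path>` quadratic bezier, stroke `#ff0000` → engrave (S176, F4333). Control points (SVG): P0=(101.60,101.29), P1=(124.19,133.79), P2=(203.38,135.54); sampled at t=k/4. Machine vertices: (101.60,99.77) → (116.43,85.44) → (138.34,74.96) → (167.32,68.32) → (203.38,65.52). Open path.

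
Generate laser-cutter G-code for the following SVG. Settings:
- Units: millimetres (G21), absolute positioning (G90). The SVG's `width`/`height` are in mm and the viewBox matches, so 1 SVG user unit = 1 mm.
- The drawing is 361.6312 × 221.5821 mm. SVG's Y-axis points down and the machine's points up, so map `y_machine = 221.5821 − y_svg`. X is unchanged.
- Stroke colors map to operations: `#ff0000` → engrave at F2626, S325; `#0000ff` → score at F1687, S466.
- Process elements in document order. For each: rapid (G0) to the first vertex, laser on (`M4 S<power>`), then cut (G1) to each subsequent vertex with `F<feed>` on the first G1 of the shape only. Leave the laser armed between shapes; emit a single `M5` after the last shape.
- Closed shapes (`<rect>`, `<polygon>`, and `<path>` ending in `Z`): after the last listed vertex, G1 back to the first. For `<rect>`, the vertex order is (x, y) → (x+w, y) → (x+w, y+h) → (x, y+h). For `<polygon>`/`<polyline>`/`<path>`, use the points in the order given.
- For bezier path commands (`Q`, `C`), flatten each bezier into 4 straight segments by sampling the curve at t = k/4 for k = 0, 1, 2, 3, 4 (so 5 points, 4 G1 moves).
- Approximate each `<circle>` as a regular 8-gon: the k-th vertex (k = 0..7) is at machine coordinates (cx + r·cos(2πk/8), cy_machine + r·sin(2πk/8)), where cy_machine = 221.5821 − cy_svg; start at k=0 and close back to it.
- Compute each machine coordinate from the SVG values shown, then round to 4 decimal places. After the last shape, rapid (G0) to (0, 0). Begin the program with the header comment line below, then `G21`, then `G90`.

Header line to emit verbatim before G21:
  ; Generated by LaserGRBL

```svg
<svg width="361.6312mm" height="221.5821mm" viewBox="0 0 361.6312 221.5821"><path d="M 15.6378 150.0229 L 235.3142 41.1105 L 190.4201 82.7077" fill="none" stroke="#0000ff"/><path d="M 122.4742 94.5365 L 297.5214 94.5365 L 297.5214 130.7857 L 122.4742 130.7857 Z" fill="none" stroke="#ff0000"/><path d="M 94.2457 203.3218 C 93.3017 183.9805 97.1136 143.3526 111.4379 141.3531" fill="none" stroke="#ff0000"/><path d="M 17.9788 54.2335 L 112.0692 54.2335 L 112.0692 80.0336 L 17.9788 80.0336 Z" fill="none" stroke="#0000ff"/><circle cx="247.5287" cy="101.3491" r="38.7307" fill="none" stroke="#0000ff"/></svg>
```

; Generated by LaserGRBL
G21
G90
G0 X15.6378 Y71.5592
M4 S466
G1 X235.3142 Y180.4716 F1687
G1 X190.4201 Y138.8744
G0 X122.4742 Y127.0456
M4 S325
G1 X297.5214 Y127.0456 F2626
G1 X297.5214 Y90.7964
G1 X122.4742 Y90.7964
G1 X122.4742 Y127.0456
G0 X94.2457 Y18.2603
M4 S325
G1 X94.5194 Y35.8213 F2626
G1 X97.1162 Y55.7478
G1 X102.5758 Y72.4227
G1 X111.4379 Y80.2290
G0 X17.9788 Y167.3486
M4 S466
G1 X112.0692 Y167.3486 F1687
G1 X112.0692 Y141.5485
G1 X17.9788 Y141.5485
G1 X17.9788 Y167.3486
G0 X286.2594 Y120.2330
M4 S466
G1 X274.9154 Y147.6197 F1687
G1 X247.5287 Y158.9637
G1 X220.1420 Y147.6197
G1 X208.7980 Y120.2330
G1 X220.1420 Y92.8463
G1 X247.5287 Y81.5023
G1 X274.9154 Y92.8463
G1 X286.2594 Y120.2330
M5
G0 X0.0000 Y0.0000

1 u = 1 mm; y_m = 221.5821 − y.

[1] `<path>` open polyline, #0000ff→score S466 F1687: (15.6378,71.5592) → (235.3142,180.4716) → (190.4201,138.8744)

[2] `<path>` rectangle, #ff0000→engrave S325 F2626: (122.4742,127.0456) → (297.5214,127.0456) → (297.5214,90.7964) → (122.4742,90.7964) → (122.4742,127.0456) (closed)

[3] `<path>` cubic bezier, #ff0000→engrave S325 F2626: (94.2457,18.2603) → (94.5194,35.8213) → (97.1162,55.7478) → (102.5758,72.4227) → (111.4379,80.2290)

[4] `<path>` rectangle, #0000ff→score S466 F1687: (17.9788,167.3486) → (112.0692,167.3486) → (112.0692,141.5485) → (17.9788,141.5485) → (17.9788,167.3486) (closed)

[5] `<circle>` circle, #0000ff→score S466 F1687: (286.2594,120.2330) → (274.9154,147.6197) → (247.5287,158.9637) → (220.1420,147.6197) → (208.7980,120.2330) → (220.1420,92.8463) → (247.5287,81.5023) → (274.9154,92.8463) → (286.2594,120.2330) (closed)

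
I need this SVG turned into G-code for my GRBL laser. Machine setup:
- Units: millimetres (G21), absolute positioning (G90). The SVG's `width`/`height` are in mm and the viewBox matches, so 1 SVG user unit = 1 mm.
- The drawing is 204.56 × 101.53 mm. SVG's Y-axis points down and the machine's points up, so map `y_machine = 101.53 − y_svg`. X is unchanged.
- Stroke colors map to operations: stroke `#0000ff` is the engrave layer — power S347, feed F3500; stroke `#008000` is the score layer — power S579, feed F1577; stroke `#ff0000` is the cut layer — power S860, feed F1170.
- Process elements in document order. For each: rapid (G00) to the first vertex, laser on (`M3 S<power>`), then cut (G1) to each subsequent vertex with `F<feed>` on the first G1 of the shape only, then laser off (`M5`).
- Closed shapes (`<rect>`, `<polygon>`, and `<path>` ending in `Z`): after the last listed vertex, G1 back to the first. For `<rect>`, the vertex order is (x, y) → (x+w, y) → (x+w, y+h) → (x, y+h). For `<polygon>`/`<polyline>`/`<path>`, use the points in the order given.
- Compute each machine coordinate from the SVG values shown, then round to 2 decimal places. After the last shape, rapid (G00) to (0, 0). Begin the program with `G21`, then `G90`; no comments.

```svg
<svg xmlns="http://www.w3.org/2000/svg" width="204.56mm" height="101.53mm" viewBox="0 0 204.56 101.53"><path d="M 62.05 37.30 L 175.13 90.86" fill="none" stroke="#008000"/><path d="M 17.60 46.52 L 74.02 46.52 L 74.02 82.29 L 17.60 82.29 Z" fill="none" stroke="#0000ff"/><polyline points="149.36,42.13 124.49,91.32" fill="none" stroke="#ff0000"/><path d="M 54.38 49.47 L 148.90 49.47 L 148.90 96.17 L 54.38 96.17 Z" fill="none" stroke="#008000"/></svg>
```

1 u = 1 mm; y_m = 101.53 − y.

[1] `<path>` line segment, #008000→score S579 F1577: (62.05,64.23) → (175.13,10.67)

[2] `<path>` rectangle, #0000ff→engrave S347 F3500: (17.60,55.01) → (74.02,55.01) → (74.02,19.24) → (17.60,19.24) → (17.60,55.01) (closed)

[3] `<polyline>` line segment, #ff0000→cut S860 F1170: (149.36,59.40) → (124.49,10.21)

[4] `<path>` rectangle, #008000→score S579 F1577: (54.38,52.06) → (148.90,52.06) → (148.90,5.36) → (54.38,5.36) → (54.38,52.06) (closed)

G21
G90
G00 X62.05 Y64.23
M3 S579
G1 X175.13 Y10.67 F1577
M5
G00 X17.60 Y55.01
M3 S347
G1 X74.02 Y55.01 F3500
G1 X74.02 Y19.24
G1 X17.60 Y19.24
G1 X17.60 Y55.01
M5
G00 X149.36 Y59.40
M3 S860
G1 X124.49 Y10.21 F1170
M5
G00 X54.38 Y52.06
M3 S579
G1 X148.90 Y52.06 F1577
G1 X148.90 Y5.36
G1 X54.38 Y5.36
G1 X54.38 Y52.06
M5
G00 X0.00 Y0.00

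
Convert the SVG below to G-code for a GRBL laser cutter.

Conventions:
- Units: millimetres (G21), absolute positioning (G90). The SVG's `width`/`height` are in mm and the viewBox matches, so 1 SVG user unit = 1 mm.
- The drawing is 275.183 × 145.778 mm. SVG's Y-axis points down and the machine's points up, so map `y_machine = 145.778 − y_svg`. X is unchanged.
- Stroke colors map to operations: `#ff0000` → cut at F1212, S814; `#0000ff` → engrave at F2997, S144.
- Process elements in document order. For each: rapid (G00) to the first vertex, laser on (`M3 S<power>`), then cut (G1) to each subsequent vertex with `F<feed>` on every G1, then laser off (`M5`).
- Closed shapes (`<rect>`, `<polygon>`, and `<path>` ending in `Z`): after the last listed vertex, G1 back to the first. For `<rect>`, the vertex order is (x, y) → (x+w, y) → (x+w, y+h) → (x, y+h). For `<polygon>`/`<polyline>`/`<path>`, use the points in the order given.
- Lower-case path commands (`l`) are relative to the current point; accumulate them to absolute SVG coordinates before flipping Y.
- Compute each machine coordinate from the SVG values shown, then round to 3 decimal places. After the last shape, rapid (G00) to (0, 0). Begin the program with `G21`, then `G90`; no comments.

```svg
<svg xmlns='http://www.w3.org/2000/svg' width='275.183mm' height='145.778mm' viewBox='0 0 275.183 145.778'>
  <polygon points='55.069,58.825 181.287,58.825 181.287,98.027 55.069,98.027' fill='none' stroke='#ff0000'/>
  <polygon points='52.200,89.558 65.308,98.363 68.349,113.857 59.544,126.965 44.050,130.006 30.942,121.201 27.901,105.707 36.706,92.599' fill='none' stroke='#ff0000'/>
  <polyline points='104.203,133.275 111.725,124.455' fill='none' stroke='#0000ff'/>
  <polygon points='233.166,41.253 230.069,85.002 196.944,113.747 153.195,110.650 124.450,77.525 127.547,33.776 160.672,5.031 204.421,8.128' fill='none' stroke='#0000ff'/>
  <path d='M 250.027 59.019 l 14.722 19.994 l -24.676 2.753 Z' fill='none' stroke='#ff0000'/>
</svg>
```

G21
G90
G00 X55.069 Y86.953
M3 S814
G1 X181.287 Y86.953 F1212
G1 X181.287 Y47.751 F1212
G1 X55.069 Y47.751 F1212
G1 X55.069 Y86.953 F1212
M5
G00 X52.200 Y56.220
M3 S814
G1 X65.308 Y47.415 F1212
G1 X68.349 Y31.921 F1212
G1 X59.544 Y18.813 F1212
G1 X44.050 Y15.772 F1212
G1 X30.942 Y24.577 F1212
G1 X27.901 Y40.071 F1212
G1 X36.706 Y53.179 F1212
G1 X52.200 Y56.220 F1212
M5
G00 X104.203 Y12.503
M3 S144
G1 X111.725 Y21.323 F2997
M5
G00 X233.166 Y104.525
M3 S144
G1 X230.069 Y60.776 F2997
G1 X196.944 Y32.031 F2997
G1 X153.195 Y35.128 F2997
G1 X124.450 Y68.253 F2997
G1 X127.547 Y112.002 F2997
G1 X160.672 Y140.747 F2997
G1 X204.421 Y137.650 F2997
G1 X233.166 Y104.525 F2997
M5
G00 X250.027 Y86.759
M3 S814
G1 X264.749 Y66.765 F1212
G1 X240.073 Y64.012 F1212
G1 X250.027 Y86.759 F1212
M5
G00 X0.000 Y0.000

1 u = 1 mm; y_m = 145.778 − y.

[1] `<polygon>` rectangle, #ff0000→cut S814 F1212: (55.069,86.953) → (181.287,86.953) → (181.287,47.751) → (55.069,47.751) → (55.069,86.953) (closed)

[2] `<polygon>` regular polygon, #ff0000→cut S814 F1212: (52.200,56.220) → (65.308,47.415) → (68.349,31.921) → (59.544,18.813) → (44.050,15.772) → (30.942,24.577) → (27.901,40.071) → (36.706,53.179) → (52.200,56.220) (closed)

[3] `<polyline>` line segment, #0000ff→engrave S144 F2997: (104.203,12.503) → (111.725,21.323)

[4] `<polygon>` regular polygon, #0000ff→engrave S144 F2997: (233.166,104.525) → (230.069,60.776) → (196.944,32.031) → (153.195,35.128) → (124.450,68.253) → (127.547,112.002) → (160.672,140.747) → (204.421,137.650) → (233.166,104.525) (closed)

[5] `<path>` regular polygon, #ff0000→cut S814 F1212: (250.027,86.759) → (264.749,66.765) → (240.073,64.012) → (250.027,86.759) (closed)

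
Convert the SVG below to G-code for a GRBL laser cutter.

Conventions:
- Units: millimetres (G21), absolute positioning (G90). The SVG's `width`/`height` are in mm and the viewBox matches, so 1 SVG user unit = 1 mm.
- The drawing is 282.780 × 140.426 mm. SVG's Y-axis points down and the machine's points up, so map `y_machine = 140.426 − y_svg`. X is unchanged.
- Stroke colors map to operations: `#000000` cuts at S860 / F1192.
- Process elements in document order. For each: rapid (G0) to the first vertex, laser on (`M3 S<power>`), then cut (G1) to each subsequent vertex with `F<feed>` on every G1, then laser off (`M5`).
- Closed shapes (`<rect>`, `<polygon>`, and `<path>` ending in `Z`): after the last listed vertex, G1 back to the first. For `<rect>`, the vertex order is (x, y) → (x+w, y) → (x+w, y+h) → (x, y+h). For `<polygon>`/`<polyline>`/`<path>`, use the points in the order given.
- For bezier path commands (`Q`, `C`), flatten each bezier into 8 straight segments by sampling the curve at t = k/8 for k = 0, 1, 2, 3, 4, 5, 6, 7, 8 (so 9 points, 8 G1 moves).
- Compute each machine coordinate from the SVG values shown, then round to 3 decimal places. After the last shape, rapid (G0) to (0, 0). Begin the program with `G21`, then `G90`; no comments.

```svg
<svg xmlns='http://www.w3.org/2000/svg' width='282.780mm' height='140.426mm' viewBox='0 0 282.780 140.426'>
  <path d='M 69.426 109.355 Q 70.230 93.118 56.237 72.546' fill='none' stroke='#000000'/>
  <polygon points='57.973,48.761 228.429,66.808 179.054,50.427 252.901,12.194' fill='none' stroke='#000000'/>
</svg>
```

1 u = 1 mm; y_m = 140.426 − y.

[1] `<path>` quadratic bezier, #000000→cut S860 F1192: (69.426,31.071) → (69.396,35.198) → (68.903,39.460) → (67.948,43.858) → (66.531,48.392) → (64.651,53.061) → (62.309,57.865) → (59.504,62.805) → (56.237,67.880)

[2] `<polygon>` closed polygon, #000000→cut S860 F1192: (57.973,91.665) → (228.429,73.618) → (179.054,89.999) → (252.901,128.232) → (57.973,91.665) (closed)

G21
G90
G0 X69.426 Y31.071
M3 S860
G1 X69.396 Y35.198 F1192
G1 X68.903 Y39.460 F1192
G1 X67.948 Y43.858 F1192
G1 X66.531 Y48.392 F1192
G1 X64.651 Y53.061 F1192
G1 X62.309 Y57.865 F1192
G1 X59.504 Y62.805 F1192
G1 X56.237 Y67.880 F1192
M5
G0 X57.973 Y91.665
M3 S860
G1 X228.429 Y73.618 F1192
G1 X179.054 Y89.999 F1192
G1 X252.901 Y128.232 F1192
G1 X57.973 Y91.665 F1192
M5
G0 X0.000 Y0.000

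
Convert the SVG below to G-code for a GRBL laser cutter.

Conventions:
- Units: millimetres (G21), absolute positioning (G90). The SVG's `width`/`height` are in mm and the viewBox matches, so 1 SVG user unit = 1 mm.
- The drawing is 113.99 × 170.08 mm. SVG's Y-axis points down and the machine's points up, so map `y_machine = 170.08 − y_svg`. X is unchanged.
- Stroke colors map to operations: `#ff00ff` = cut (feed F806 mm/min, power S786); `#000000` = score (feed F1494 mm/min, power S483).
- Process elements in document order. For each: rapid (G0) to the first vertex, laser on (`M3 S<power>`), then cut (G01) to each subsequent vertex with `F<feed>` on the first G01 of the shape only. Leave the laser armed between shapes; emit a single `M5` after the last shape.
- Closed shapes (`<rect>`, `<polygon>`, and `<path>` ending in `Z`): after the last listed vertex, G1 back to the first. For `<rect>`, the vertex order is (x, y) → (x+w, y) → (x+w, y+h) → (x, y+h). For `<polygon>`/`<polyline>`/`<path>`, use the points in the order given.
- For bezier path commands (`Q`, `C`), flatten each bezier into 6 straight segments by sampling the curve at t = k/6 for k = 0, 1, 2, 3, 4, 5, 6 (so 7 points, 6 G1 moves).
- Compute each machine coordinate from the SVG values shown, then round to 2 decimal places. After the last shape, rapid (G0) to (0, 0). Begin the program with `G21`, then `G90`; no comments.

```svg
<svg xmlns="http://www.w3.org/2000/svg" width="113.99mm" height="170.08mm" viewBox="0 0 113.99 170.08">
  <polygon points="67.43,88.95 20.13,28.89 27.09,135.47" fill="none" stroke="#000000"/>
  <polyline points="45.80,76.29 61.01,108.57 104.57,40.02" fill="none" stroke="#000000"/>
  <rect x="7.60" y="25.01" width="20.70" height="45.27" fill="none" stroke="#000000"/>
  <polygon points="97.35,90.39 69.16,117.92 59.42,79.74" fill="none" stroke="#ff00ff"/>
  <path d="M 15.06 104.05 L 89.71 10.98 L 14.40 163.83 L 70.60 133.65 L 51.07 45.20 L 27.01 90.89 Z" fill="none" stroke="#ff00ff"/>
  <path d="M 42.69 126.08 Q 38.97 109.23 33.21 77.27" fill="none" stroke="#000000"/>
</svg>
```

viewBox `0 0 113.99 170.08` with mm width/height → 1 unit = 1 mm. Flip: y_m = 170.08 − y_svg.

**Shape 1** — `<polygon>` closed polygon, stroke `#000000` → score (S483, F1494). Machine vertices: (67.43,81.13) → (20.13,141.19) → (27.09,34.61) → (67.43,81.13). Closed: final G1 returns to the first vertex.

**Shape 2** — `<polyline>` open polyline, stroke `#000000` → score (S483, F1494). Machine vertices: (45.80,93.79) → (61.01,61.51) → (104.57,130.06). Open path.

**Shape 3** — `<rect>` rectangle, stroke `#000000` → score (S483, F1494). Machine vertices: (7.60,145.07) → (28.30,145.07) → (28.30,99.80) → (7.60,99.80) → (7.60,145.07). Closed: final G1 returns to the first vertex.

**Shape 4** — `<polygon>` regular polygon, stroke `#ff00ff` → cut (S786, F806). Machine vertices: (97.35,79.69) → (69.16,52.16) → (59.42,90.34) → (97.35,79.69). Closed: final G1 returns to the first vertex.

**Shape 5** — `<path>` closed polygon, stroke `#ff00ff` → cut (S786, F806). Machine vertices: (15.06,66.03) → (89.71,159.10) → (14.40,6.25) → (70.60,36.43) → (51.07,124.88) → (27.01,79.19) → (15.06,66.03). Closed: final G1 returns to the first vertex.

**Shape 6** — `<path>` quadratic bezier, stroke `#000000` → score (S483, F1494). Control points (SVG): P0=(42.69,126.08), P1=(38.97,109.23), P2=(33.21,77.27); sampled at t=k/6. Machine vertices: (42.69,44.00) → (41.39,50.04) → (39.98,56.91) → (38.46,64.63) → (36.82,73.18) → (35.07,82.58) → (33.21,92.81). Open path.

G21
G90
G0 X67.43 Y81.13
M3 S483
G01 X20.13 Y141.19 F1494
G01 X27.09 Y34.61
G01 X67.43 Y81.13
G0 X45.80 Y93.79
M3 S483
G01 X61.01 Y61.51 F1494
G01 X104.57 Y130.06
G0 X7.60 Y145.07
M3 S483
G01 X28.30 Y145.07 F1494
G01 X28.30 Y99.80
G01 X7.60 Y99.80
G01 X7.60 Y145.07
G0 X97.35 Y79.69
M3 S786
G01 X69.16 Y52.16 F806
G01 X59.42 Y90.34
G01 X97.35 Y79.69
G0 X15.06 Y66.03
M3 S786
G01 X89.71 Y159.10 F806
G01 X14.40 Y6.25
G01 X70.60 Y36.43
G01 X51.07 Y124.88
G01 X27.01 Y79.19
G01 X15.06 Y66.03
G0 X42.69 Y44.00
M3 S483
G01 X41.39 Y50.04 F1494
G01 X39.98 Y56.91
G01 X38.46 Y64.63
G01 X36.82 Y73.18
G01 X35.07 Y82.58
G01 X33.21 Y92.81
M5
G0 X0.00 Y0.00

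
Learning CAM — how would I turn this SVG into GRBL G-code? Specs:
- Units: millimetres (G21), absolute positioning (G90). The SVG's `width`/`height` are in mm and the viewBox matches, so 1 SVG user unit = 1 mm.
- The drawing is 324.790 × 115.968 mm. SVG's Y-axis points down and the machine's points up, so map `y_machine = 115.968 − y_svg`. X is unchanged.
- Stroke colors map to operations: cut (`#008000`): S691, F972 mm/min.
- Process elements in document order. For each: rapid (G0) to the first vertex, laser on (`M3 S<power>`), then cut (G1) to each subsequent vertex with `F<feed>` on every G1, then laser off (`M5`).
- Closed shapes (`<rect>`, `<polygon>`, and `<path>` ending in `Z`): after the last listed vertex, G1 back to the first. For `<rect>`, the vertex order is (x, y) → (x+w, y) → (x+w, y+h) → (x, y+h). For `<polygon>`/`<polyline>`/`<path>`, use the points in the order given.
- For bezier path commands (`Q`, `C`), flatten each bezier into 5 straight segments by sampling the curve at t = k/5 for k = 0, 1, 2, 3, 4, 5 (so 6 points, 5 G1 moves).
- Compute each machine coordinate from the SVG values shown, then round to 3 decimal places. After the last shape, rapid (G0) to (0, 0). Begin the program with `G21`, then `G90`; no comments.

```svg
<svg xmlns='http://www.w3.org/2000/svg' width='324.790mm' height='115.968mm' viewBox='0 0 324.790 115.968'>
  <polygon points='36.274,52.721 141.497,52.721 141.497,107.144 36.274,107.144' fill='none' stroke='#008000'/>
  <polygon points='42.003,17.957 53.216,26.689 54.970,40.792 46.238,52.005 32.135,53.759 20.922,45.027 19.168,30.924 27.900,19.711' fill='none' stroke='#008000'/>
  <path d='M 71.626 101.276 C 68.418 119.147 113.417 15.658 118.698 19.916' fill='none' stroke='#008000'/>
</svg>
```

1 u = 1 mm; y_m = 115.968 − y.

[1] `<polygon>` rectangle, #008000→cut S691 F972: (36.274,63.247) → (141.497,63.247) → (141.497,8.824) → (36.274,8.824) → (36.274,63.247) (closed)

[2] `<polygon>` regular polygon, #008000→cut S691 F972: (42.003,98.011) → (53.216,89.279) → (54.970,75.176) → (46.238,63.963) → (32.135,62.209) → (20.922,70.941) → (19.168,85.044) → (27.900,96.257) → (42.003,98.011) (closed)

[3] `<path>` cubic bezier, #008000→cut S691 F972: (71.626,14.692) → (74.783,16.700) → (85.289,36.837) → (98.923,64.106) → (111.467,87.510) → (118.698,96.052)

G21
G90
G0 X36.274 Y63.247
M3 S691
G1 X141.497 Y63.247 F972
G1 X141.497 Y8.824 F972
G1 X36.274 Y8.824 F972
G1 X36.274 Y63.247 F972
M5
G0 X42.003 Y98.011
M3 S691
G1 X53.216 Y89.279 F972
G1 X54.970 Y75.176 F972
G1 X46.238 Y63.963 F972
G1 X32.135 Y62.209 F972
G1 X20.922 Y70.941 F972
G1 X19.168 Y85.044 F972
G1 X27.900 Y96.257 F972
G1 X42.003 Y98.011 F972
M5
G0 X71.626 Y14.692
M3 S691
G1 X74.783 Y16.700 F972
G1 X85.289 Y36.837 F972
G1 X98.923 Y64.106 F972
G1 X111.467 Y87.510 F972
G1 X118.698 Y96.052 F972
M5
G0 X0.000 Y0.000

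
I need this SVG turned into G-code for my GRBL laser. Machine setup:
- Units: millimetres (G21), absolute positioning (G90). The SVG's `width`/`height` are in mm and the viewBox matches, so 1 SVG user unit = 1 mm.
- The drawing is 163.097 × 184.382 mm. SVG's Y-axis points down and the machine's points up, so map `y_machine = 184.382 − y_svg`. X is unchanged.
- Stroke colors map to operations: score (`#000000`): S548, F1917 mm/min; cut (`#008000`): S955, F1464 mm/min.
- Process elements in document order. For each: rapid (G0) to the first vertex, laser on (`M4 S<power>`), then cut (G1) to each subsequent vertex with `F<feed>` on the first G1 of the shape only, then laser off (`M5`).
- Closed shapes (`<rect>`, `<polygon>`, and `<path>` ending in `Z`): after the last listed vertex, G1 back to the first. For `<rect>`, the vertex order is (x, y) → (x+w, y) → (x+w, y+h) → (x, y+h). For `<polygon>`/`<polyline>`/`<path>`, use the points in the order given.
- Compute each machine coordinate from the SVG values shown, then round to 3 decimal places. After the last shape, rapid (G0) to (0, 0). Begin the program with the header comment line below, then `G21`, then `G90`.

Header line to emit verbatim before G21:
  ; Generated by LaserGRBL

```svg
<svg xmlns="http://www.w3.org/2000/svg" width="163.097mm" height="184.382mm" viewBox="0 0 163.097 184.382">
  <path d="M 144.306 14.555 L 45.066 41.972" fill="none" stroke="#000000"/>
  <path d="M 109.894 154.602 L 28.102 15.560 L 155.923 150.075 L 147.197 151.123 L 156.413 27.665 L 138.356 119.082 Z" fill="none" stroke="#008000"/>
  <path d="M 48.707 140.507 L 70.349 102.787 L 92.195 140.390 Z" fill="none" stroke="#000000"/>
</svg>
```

; Generated by LaserGRBL
G21
G90
G0 X144.306 Y169.827
M4 S548
G1 X45.066 Y142.410 F1917
M5
G0 X109.894 Y29.780
M4 S955
G1 X28.102 Y168.822 F1464
G1 X155.923 Y34.307
G1 X147.197 Y33.259
G1 X156.413 Y156.717
G1 X138.356 Y65.300
G1 X109.894 Y29.780
M5
G0 X48.707 Y43.875
M4 S548
G1 X70.349 Y81.595 F1917
G1 X92.195 Y43.992
G1 X48.707 Y43.875
M5
G0 X0.000 Y0.000

Since the viewBox matches the mm dimensions, user units are millimetres directly. The only transform is the Y-flip y_m = 184.382 − y_svg.

Shape 1 is a line segment drawn with `<path>`. Its stroke #000000 means score at S548, F1917. After flipping Y the toolpath is (144.306,169.827) → (45.066,142.410).

Shape 2 is a closed polygon drawn with `<path>`. Its stroke #008000 means cut at S955, F1464. After flipping Y the toolpath is (109.894,29.780) → (28.102,168.822) → (155.923,34.307) → (147.197,33.259) → (156.413,156.717) → (138.356,65.300) → (109.894,29.780), returning to the start.

Shape 3 is a regular polygon drawn with `<path>`. Its stroke #000000 means score at S548, F1917. After flipping Y the toolpath is (48.707,43.875) → (70.349,81.595) → (92.195,43.992) → (48.707,43.875), returning to the start.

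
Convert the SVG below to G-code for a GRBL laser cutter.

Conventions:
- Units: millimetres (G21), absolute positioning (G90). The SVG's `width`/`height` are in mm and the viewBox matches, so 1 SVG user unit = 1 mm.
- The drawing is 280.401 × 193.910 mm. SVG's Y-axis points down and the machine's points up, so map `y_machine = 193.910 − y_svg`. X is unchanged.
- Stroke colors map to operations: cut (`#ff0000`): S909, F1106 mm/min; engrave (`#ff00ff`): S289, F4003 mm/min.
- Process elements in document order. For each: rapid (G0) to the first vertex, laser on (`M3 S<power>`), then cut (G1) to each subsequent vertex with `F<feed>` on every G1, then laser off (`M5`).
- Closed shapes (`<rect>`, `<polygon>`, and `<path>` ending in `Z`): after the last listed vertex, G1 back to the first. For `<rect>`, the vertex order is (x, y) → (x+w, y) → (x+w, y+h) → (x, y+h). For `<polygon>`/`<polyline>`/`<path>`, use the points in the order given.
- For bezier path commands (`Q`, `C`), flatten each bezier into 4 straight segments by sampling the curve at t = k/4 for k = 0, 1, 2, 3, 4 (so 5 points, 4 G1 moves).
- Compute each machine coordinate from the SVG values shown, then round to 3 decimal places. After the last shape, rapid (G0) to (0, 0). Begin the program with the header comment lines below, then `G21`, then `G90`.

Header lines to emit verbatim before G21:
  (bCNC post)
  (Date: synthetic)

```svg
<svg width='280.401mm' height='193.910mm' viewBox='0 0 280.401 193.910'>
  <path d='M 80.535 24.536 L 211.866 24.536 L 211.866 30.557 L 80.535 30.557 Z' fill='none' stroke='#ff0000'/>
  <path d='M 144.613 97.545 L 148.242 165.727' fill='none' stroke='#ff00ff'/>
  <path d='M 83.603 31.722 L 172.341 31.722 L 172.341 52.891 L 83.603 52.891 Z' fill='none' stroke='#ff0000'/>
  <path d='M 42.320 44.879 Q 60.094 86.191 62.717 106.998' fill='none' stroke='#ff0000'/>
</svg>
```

viewBox `0 0 280.401 193.910` with mm width/height → 1 unit = 1 mm. Flip: y_m = 193.910 − y_svg.

**Shape 1** — `<path>` rectangle, stroke `#ff0000` → cut (S909, F1106). Machine vertices: (80.535,169.374) → (211.866,169.374) → (211.866,163.353) → (80.535,163.353) → (80.535,169.374). Closed: final G1 returns to the first vertex.

**Shape 2** — `<path>` line segment, stroke `#ff00ff` → engrave (S289, F4003). Machine vertices: (144.613,96.365) → (148.242,28.183). Open path.

**Shape 3** — `<path>` rectangle, stroke `#ff0000` → cut (S909, F1106). Machine vertices: (83.603,162.188) → (172.341,162.188) → (172.341,141.019) → (83.603,141.019) → (83.603,162.188). Closed: final G1 returns to the first vertex.

**Shape 4** — `<path>` quadratic bezier, stroke `#ff0000` → cut (S909, F1106). Control points (SVG): P0=(42.320,44.879), P1=(60.094,86.191), P2=(62.717,106.998); sampled at t=k/4. Machine vertices: (42.320,149.031) → (50.260,129.657) → (56.306,112.845) → (60.459,98.597) → (62.717,86.912). Open path.

(bCNC post)
(Date: synthetic)
G21
G90
G0 X80.535 Y169.374
M3 S909
G1 X211.866 Y169.374 F1106
G1 X211.866 Y163.353 F1106
G1 X80.535 Y163.353 F1106
G1 X80.535 Y169.374 F1106
M5
G0 X144.613 Y96.365
M3 S289
G1 X148.242 Y28.183 F4003
M5
G0 X83.603 Y162.188
M3 S909
G1 X172.341 Y162.188 F1106
G1 X172.341 Y141.019 F1106
G1 X83.603 Y141.019 F1106
G1 X83.603 Y162.188 F1106
M5
G0 X42.320 Y149.031
M3 S909
G1 X50.260 Y129.657 F1106
G1 X56.306 Y112.845 F1106
G1 X60.459 Y98.597 F1106
G1 X62.717 Y86.912 F1106
M5
G0 X0.000 Y0.000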